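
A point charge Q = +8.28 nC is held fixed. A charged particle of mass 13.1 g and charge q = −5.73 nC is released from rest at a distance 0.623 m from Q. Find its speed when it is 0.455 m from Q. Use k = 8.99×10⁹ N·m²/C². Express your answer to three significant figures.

Only the electrostatic force acts, so mechanical energy is conserved: ½mv² = U₁ − U₂ = kQq(1/r₁ − 1/r₂).
U₁ − U₂ = (8.99×10⁹ N·m²/C²)(8.28×10⁻⁹ C)(-5.73×10⁻⁹ C)(1/0.623 − 1/0.455) = 2.53×10⁻⁷ J.
v = √(2·2.53×10⁻⁷/0.0131) = 6.21×10⁻³ m/s.

6.21×10⁻³ m/s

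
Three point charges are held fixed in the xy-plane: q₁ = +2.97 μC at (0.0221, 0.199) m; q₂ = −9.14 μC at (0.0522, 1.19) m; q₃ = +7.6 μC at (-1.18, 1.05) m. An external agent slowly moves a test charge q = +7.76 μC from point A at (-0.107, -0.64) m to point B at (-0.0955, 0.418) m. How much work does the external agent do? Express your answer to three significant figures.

0.283 J

For quasistatic motion the external work equals the change in potential energy: W_ext = qΔV = q(V_B − V_A).
At A: distances to the source charges are 0.849 m, 1.84 m, 2.00 m; V_A = Σ kqᵢ/rᵢ = 2.09×10⁴ V.
At B: distances to the source charges are 0.249 m, 0.786 m, 1.26 m; V_B = Σ kqᵢ/rᵢ = 5.73×10⁴ V.
ΔV = V_B − V_A = 3.65×10⁴ V.
W_ext = qΔV = (7.76×10⁻⁶ C)(3.65×10⁴ V) = 0.283 J.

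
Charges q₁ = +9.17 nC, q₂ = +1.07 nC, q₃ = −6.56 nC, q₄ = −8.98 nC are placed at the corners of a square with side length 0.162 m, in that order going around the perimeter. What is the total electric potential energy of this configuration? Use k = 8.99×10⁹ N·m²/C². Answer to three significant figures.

The assembly work is the sum of pairwise potential energies, U = Σ_{i<j} kqᵢqⱼ/rᵢⱼ.
The four side pairs have separation 0.162 m and the two diagonal pairs 0.229 m.
Summing all 6 pair terms gives U = -3.88×10⁻⁶ J.

-3.88×10⁻⁶ J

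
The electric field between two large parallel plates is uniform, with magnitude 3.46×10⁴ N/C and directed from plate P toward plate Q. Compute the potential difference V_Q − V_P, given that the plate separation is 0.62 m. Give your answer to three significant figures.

In a uniform field, potential decreases in the direction of E: ΔV = −E·d for a displacement d parallel to E.
Going from P to Q is a displacement of 0.62 m along the field, so V_Q − V_P = −Ed = -2.15×10⁴ V.

-2.15×10⁴ V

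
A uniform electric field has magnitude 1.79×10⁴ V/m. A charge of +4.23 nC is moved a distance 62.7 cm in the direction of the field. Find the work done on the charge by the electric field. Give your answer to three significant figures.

The potential change for a displacement 62.7 cm in the direction of the field is ΔV = −Ed = -1.12×10⁴ V.
W_field = −qΔV = 4.75×10⁻⁵ J.

4.75×10⁻⁵ J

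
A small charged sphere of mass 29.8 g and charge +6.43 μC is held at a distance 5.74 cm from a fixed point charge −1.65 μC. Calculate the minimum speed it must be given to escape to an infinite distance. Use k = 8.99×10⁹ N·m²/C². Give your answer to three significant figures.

To just escape, total mechanical energy must reach zero at infinity: ½mv²_min + U = 0, so ½mv²_min = −U = |kQq|/r.
|U| = |kQq|/r = (8.99×10⁹ N·m²/C²)(1.65×10⁻⁶)(6.43×10⁻⁶)/(0.0574) = 1.66 J.
v_min = √(2|U|/m) = √(2·1.66/0.0298) = 10.6 m/s.

10.6 m/s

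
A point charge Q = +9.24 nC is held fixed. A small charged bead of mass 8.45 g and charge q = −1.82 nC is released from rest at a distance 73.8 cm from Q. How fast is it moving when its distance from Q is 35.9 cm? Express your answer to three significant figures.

Only the electrostatic force acts, so mechanical energy is conserved: ½mv² = U₁ − U₂ = kQq(1/r₁ − 1/r₂).
U₁ − U₂ = (8.99×10⁹ N·m²/C²)(9.24×10⁻⁹ C)(-1.82×10⁻⁹ C)(1/0.738 − 1/0.359) = 2.16×10⁻⁷ J.
v = √(2·2.16×10⁻⁷/8.45×10⁻³) = 7.15×10⁻³ m/s.

7.15×10⁻³ m/s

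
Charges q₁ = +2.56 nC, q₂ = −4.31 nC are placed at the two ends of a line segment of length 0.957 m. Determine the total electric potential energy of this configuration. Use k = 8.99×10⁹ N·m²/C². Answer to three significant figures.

The work to assemble the configuration equals its total potential energy, U = Σ kqᵢqⱼ/rᵢⱼ over all pairs.
The separation is r = 0.957 m.
U = (-1.04×10⁻⁷) = -1.04×10⁻⁷ J.

-1.04×10⁻⁷ J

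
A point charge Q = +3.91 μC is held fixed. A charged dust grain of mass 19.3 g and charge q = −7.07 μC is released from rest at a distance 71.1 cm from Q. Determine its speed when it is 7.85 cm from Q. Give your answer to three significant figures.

17.1 m/s

Only the electrostatic force acts, so mechanical energy is conserved: ½mv² = U₁ − U₂ = kQq(1/r₁ − 1/r₂).
U₁ − U₂ = (8.99×10⁹ N·m²/C²)(3.91×10⁻⁶ C)(-7.07×10⁻⁶ C)(1/0.711 − 1/0.0785) = 2.82 J.
v = √(2·2.82/0.0193) = 17.1 m/s.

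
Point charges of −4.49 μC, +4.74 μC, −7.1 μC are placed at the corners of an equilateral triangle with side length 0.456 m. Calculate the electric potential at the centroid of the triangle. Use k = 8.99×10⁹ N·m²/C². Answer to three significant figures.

Electric potential is a scalar, so the contributions from each charge add algebraically: V = Σ kqᵢ/rᵢ.
The distance from each vertex to the centroid is a/√3 = 0.263 m.
V = k[(-4.49×10⁻⁶)/(0.263) + (4.74×10⁻⁶)/(0.263) + (-7.10×10⁻⁶)/(0.263)] = -2.34×10⁵ V.

-2.34×10⁵ V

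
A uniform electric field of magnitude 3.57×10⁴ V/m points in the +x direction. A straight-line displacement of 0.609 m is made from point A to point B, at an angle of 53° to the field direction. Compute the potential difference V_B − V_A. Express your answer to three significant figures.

Only the component of displacement along E changes the potential: ΔV = −E·d·cosθ.
ΔV = −(3.57×10⁴ V/m)(0.609 m)cos53° = -1.31×10⁴ V.

-1.31×10⁴ V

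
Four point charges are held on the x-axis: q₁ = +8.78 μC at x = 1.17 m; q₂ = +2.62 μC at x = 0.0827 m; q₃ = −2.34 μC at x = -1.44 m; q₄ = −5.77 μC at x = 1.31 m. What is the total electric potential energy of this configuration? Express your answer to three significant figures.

The work to assemble the configuration equals its total potential energy, U = Σ kqᵢqⱼ/rᵢⱼ over all pairs.
Pair separations: r₁₂ = 1.09 m, r₁₃ = 2.61 m, r₁₄ = 0.140 m, r₂₃ = 1.52 m, r₂₄ = 1.23 m, r₃₄ = 2.75 m.
Summing all 6 pair terms gives U = -3.24 J.

-3.24 J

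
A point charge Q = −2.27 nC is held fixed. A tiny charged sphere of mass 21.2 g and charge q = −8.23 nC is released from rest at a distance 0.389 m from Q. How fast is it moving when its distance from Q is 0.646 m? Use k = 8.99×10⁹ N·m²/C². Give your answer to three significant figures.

4.03×10⁻³ m/s

Only the electrostatic force acts, so mechanical energy is conserved: ½mv² = U₁ − U₂ = kQq(1/r₁ − 1/r₂).
U₁ − U₂ = (8.99×10⁹ N·m²/C²)(-2.27×10⁻⁹ C)(-8.23×10⁻⁹ C)(1/0.389 − 1/0.646) = 1.72×10⁻⁷ J.
v = √(2·1.72×10⁻⁷/0.0212) = 4.03×10⁻³ m/s.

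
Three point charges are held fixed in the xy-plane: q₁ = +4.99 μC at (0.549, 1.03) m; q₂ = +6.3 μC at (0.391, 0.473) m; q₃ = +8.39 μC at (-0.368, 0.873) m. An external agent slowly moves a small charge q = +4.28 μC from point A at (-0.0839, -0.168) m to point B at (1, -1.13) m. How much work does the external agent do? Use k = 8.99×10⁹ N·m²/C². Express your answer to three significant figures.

For quasistatic motion the external work equals the change in potential energy: W_ext = qΔV = q(V_B − V_A).
At A: distances to the source charges are 1.35 m, 0.798 m, 1.08 m; V_A = Σ kqᵢ/rᵢ = 1.74×10⁵ V.
At B: distances to the source charges are 2.21 m, 1.71 m, 2.43 m; V_B = Σ kqᵢ/rᵢ = 8.45×10⁴ V.
ΔV = V_B − V_A = -8.95×10⁴ V.
W_ext = qΔV = (4.28×10⁻⁶ C)(-8.95×10⁴ V) = -0.383 J.

-0.383 J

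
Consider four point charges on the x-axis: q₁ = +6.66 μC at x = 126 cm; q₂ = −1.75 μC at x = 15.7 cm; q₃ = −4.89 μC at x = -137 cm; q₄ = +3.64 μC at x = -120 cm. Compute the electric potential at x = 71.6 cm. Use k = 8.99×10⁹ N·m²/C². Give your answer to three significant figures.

The total potential is the scalar sum of each charge's contribution, V = Σ kqᵢ/rᵢ.
Distances from the field point to each charge: r₁ = 0.544 m, r₂ = 0.559 m, r₃ = 2.09 m, r₄ = 1.92 m.
V = k[(6.66×10⁻⁶)/(0.544) + (-1.75×10⁻⁶)/(0.559) + (-4.89×10⁻⁶)/(2.09) + (3.64×10⁻⁶)/(1.92)] = 7.79×10⁴ V.

7.79×10⁴ V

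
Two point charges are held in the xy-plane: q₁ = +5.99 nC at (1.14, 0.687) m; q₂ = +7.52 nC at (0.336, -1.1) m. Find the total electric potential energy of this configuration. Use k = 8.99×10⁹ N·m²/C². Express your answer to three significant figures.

2.07×10⁻⁷ J

The assembly work is the sum of pairwise potential energies, U = Σ_{i<j} kqᵢqⱼ/rᵢⱼ.
Pair separations: r₁₂ = 1.96 m.
U = (2.07×10⁻⁷) = 2.07×10⁻⁷ J.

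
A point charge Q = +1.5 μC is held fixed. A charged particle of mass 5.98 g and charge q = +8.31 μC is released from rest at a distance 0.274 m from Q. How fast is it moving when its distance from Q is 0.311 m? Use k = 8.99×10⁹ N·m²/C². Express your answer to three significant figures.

4.03 m/s

Only the electrostatic force acts, so mechanical energy is conserved: ½mv² = U₁ − U₂ = kQq(1/r₁ − 1/r₂).
U₁ − U₂ = (8.99×10⁹ N·m²/C²)(1.50×10⁻⁶ C)(8.31×10⁻⁶ C)(1/0.274 − 1/0.311) = 0.0487 J.
v = √(2·0.0487/5.98×10⁻³) = 4.03 m/s.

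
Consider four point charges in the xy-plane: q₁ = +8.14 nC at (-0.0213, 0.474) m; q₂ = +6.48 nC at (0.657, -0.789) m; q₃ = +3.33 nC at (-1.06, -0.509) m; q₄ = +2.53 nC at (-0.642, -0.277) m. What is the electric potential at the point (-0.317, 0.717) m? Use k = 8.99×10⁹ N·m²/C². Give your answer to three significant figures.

The total potential is the scalar sum of each charge's contribution, V = Σ kqᵢ/rᵢ.
Distances from the field point to each charge: r₁ = 0.383 m, r₂ = 1.79 m, r₃ = 1.43 m, r₄ = 1.05 m.
V = k[(8.14×10⁻⁹)/(0.383) + (6.48×10⁻⁹)/(1.79) + (3.33×10⁻⁹)/(1.43) + (2.53×10⁻⁹)/(1.05)] = 266 V.

266 V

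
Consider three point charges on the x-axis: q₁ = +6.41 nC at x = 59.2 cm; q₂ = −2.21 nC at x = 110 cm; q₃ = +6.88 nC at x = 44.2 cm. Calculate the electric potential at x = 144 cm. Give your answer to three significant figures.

71.5 V

Electric potential is a scalar, so the contributions from each charge add algebraically: V = Σ kqᵢ/rᵢ.
Distances from the field point to each charge: r₁ = 0.848 m, r₂ = 0.340 m, r₃ = 0.998 m.
V = k[(6.41×10⁻⁹)/(0.848) + (-2.21×10⁻⁹)/(0.340) + (6.88×10⁻⁹)/(0.998)] = 71.5 V.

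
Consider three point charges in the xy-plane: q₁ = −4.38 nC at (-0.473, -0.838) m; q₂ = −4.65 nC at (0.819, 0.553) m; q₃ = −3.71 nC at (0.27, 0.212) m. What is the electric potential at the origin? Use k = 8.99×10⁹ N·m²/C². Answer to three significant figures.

-180 V

The total potential is the scalar sum of each charge's contribution, V = Σ kqᵢ/rᵢ.
Distances from the field point to each charge: r₁ = 0.962 m, r₂ = 0.988 m, r₃ = 0.343 m.
V = k[(-4.38×10⁻⁹)/(0.962) + (-4.65×10⁻⁹)/(0.988) + (-3.71×10⁻⁹)/(0.343)] = -180 V.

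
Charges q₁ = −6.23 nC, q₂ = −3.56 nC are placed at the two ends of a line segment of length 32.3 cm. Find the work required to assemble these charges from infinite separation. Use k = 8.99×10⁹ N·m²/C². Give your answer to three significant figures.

The assembly work is the sum of pairwise potential energies, U = Σ_{i<j} kqᵢqⱼ/rᵢⱼ.
The separation is r = 0.323 m.
U = (6.17×10⁻⁷) = 6.17×10⁻⁷ J.

6.17×10⁻⁷ J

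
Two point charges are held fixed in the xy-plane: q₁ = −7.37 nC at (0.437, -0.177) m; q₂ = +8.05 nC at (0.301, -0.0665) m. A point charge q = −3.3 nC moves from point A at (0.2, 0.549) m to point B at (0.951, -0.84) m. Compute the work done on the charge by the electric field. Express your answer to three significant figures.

The work done by the electric force is W_field = −ΔU = −q(V_B − V_A) = q(V_A − V_B).
At A: distances to the source charges are 0.764 m, 0.624 m; V_A = Σ kqᵢ/rᵢ = 29.3 V.
At B: distances to the source charges are 0.839 m, 1.01 m; V_B = Σ kqᵢ/rᵢ = -7.35 V.
ΔV = V_B − V_A = -36.6 V.
W_field = −qΔV = −(-3.30×10⁻⁹ C)(-36.6 V) = -1.21×10⁻⁷ J.

-1.21×10⁻⁷ J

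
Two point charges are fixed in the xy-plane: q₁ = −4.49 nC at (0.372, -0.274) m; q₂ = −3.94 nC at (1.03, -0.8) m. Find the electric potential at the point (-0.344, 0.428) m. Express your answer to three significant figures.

The total potential is the scalar sum of each charge's contribution, V = Σ kqᵢ/rᵢ.
Distances from the field point to each charge: r₁ = 1.00 m, r₂ = 1.84 m.
V = k[(-4.49×10⁻⁹)/(1.00) + (-3.94×10⁻⁹)/(1.84)] = -59.5 V.

-59.5 V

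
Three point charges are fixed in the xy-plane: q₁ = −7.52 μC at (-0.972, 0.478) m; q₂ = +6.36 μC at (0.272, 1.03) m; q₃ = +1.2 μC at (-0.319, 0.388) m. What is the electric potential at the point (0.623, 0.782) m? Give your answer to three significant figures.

Electric potential is a scalar, so the contributions from each charge add algebraically: V = Σ kqᵢ/rᵢ.
Distances from the field point to each charge: r₁ = 1.62 m, r₂ = 0.430 m, r₃ = 1.02 m.
V = k[(-7.52×10⁻⁶)/(1.62) + (6.36×10⁻⁶)/(0.430) + (1.20×10⁻⁶)/(1.02)] = 1.02×10⁵ V.

1.02×10⁵ V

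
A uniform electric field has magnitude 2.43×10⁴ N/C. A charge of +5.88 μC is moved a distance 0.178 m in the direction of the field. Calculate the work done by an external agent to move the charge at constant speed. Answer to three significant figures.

The potential change for a displacement 0.178 m in the direction of the field is ΔV = −Ed = -4330 V.
W_ext = qΔV = -0.0254 J.

-0.0254 J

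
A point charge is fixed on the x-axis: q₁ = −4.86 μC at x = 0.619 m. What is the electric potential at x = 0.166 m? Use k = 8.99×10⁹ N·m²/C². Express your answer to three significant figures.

-9.64×10⁴ V

Electric potential is a scalar, so the contributions from each charge add algebraically: V = Σ kqᵢ/rᵢ.
V = k[(-4.86×10⁻⁶)/(0.453)] = -9.64×10⁴ V.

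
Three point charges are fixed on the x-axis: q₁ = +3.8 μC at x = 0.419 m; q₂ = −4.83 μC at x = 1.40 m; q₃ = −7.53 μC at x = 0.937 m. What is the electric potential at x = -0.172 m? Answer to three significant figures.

The total potential is the scalar sum of each charge's contribution, V = Σ kqᵢ/rᵢ.
Distances from the field point to each charge: r₁ = 0.591 m, r₂ = 1.57 m, r₃ = 1.11 m.
V = k[(3.80×10⁻⁶)/(0.591) + (-4.83×10⁻⁶)/(1.57) + (-7.53×10⁻⁶)/(1.11)] = -3.09×10⁴ V.

-3.09×10⁴ V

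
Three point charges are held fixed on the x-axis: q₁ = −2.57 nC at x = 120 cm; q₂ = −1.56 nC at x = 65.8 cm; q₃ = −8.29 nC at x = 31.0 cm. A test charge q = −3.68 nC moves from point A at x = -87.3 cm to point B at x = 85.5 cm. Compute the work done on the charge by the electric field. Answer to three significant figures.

The work done by the electric force is W_field = −ΔU = −q(V_B − V_A) = q(V_A − V_B).
At A: distances to the source charges are 2.07 m, 1.53 m, 1.18 m; V_A = Σ kqᵢ/rᵢ = -83.3 V.
At B: distances to the source charges are 0.345 m, 0.197 m, 0.545 m; V_B = Σ kqᵢ/rᵢ = -275 V.
ΔV = V_B − V_A = -192 V.
W_field = −qΔV = −(-3.68×10⁻⁹ C)(-192 V) = -7.05×10⁻⁷ J.

-7.05×10⁻⁷ J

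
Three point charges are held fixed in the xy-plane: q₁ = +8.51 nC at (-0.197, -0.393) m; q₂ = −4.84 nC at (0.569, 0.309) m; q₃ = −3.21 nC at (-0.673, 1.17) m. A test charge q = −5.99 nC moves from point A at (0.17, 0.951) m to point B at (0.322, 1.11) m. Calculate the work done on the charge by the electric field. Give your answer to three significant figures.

1.82×10⁻⁸ J

The work done by the electric force is W_field = −ΔU = −q(V_B − V_A) = q(V_A − V_B).
At A: distances to the source charges are 1.39 m, 0.756 m, 0.871 m; V_A = Σ kqᵢ/rᵢ = -35.8 V.
At B: distances to the source charges are 1.59 m, 0.838 m, 0.997 m; V_B = Σ kqᵢ/rᵢ = -32.7 V.
ΔV = V_B − V_A = 3.04 V.
W_field = −qΔV = −(-5.99×10⁻⁹ C)(3.04 V) = 1.82×10⁻⁸ J.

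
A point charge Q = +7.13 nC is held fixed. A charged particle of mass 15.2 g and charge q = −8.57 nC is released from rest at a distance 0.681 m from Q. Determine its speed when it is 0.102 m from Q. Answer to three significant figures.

Only the electrostatic force acts, so mechanical energy is conserved: ½mv² = U₁ − U₂ = kQq(1/r₁ − 1/r₂).
U₁ − U₂ = (8.99×10⁹ N·m²/C²)(7.13×10⁻⁹ C)(-8.57×10⁻⁹ C)(1/0.681 − 1/0.102) = 4.58×10⁻⁶ J.
v = √(2·4.58×10⁻⁶/0.0152) = 0.0245 m/s.

0.0245 m/s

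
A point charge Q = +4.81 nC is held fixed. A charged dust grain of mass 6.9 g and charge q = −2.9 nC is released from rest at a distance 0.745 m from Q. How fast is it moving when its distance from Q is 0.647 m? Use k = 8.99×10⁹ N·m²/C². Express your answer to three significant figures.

Only the electrostatic force acts, so mechanical energy is conserved: ½mv² = U₁ − U₂ = kQq(1/r₁ − 1/r₂).
U₁ − U₂ = (8.99×10⁹ N·m²/C²)(4.81×10⁻⁹ C)(-2.90×10⁻⁹ C)(1/0.745 − 1/0.647) = 2.55×10⁻⁸ J.
v = √(2·2.55×10⁻⁸/6.90×10⁻³) = 2.72×10⁻³ m/s.

2.72×10⁻³ m/s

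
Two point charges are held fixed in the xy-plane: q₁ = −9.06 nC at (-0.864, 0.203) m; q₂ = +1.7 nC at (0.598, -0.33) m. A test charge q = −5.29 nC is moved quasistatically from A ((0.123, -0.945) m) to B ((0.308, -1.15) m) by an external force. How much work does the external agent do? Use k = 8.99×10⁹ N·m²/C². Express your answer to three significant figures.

-3.28×10⁻⁸ J

For quasistatic motion the external work equals the change in potential energy: W_ext = qΔV = q(V_B − V_A).
At A: distances to the source charges are 1.51 m, 0.777 m; V_A = Σ kqᵢ/rᵢ = -34.1 V.
At B: distances to the source charges are 1.79 m, 0.870 m; V_B = Σ kqᵢ/rᵢ = -27.9 V.
ΔV = V_B − V_A = 6.20 V.
W_ext = qΔV = (-5.29×10⁻⁹ C)(6.20 V) = -3.28×10⁻⁸ J.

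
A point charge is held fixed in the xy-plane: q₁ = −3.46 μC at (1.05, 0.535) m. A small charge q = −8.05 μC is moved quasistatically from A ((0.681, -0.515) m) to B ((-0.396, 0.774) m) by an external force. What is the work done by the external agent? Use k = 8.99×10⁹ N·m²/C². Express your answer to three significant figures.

-0.0541 J

For quasistatic motion the external work equals the change in potential energy: W_ext = qΔV = q(V_B − V_A).
At A: distance to the source charge is 1.11 m; V_A = kq₁/r = -2.79×10⁴ V.
At B: distance to the source charge is 1.47 m; V_B = kq₁/r = -2.12×10⁴ V.
ΔV = V_B − V_A = 6730 V.
W_ext = qΔV = (-8.05×10⁻⁶ C)(6730 V) = -0.0541 J.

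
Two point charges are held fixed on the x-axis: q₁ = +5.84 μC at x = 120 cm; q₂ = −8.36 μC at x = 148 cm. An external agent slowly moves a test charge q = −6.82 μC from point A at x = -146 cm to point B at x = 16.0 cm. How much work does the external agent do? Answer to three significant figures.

For quasistatic motion the external work equals the change in potential energy: W_ext = qΔV = q(V_B − V_A).
At A: distances to the source charges are 2.66 m, 2.94 m; V_A = Σ kqᵢ/rᵢ = -5830 V.
At B: distances to the source charges are 1.04 m, 1.32 m; V_B = Σ kqᵢ/rᵢ = -6450 V.
ΔV = V_B − V_A = -628 V.
W_ext = qΔV = (-6.82×10⁻⁶ C)(-628 V) = 4.29×10⁻³ J.

4.29×10⁻³ J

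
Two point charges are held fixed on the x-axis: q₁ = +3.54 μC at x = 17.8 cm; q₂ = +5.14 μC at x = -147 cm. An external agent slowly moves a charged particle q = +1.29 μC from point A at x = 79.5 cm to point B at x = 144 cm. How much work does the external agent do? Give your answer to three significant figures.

For quasistatic motion the external work equals the change in potential energy: W_ext = qΔV = q(V_B − V_A).
At A: distances to the source charges are 0.617 m, 2.27 m; V_A = Σ kqᵢ/rᵢ = 7.20×10⁴ V.
At B: distances to the source charges are 1.26 m, 2.91 m; V_B = Σ kqᵢ/rᵢ = 4.11×10⁴ V.
ΔV = V_B − V_A = -3.09×10⁴ V.
W_ext = qΔV = (1.29×10⁻⁶ C)(-3.09×10⁴ V) = -0.0398 J.

-0.0398 J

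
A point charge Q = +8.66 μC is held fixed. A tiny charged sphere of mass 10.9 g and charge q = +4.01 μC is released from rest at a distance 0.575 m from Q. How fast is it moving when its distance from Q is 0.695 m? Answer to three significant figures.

4.15 m/s

Only the electrostatic force acts, so mechanical energy is conserved: ½mv² = U₁ − U₂ = kQq(1/r₁ − 1/r₂).
U₁ − U₂ = (8.99×10⁹ N·m²/C²)(8.66×10⁻⁶ C)(4.01×10⁻⁶ C)(1/0.575 − 1/0.695) = 0.0937 J.
v = √(2·0.0937/0.0109) = 4.15 m/s.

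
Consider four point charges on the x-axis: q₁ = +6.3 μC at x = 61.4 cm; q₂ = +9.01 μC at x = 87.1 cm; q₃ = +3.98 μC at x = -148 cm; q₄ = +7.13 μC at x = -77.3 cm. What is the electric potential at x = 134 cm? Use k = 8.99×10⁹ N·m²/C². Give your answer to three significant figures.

2.94×10⁵ V

Electric potential is a scalar, so the contributions from each charge add algebraically: V = Σ kqᵢ/rᵢ.
Distances from the field point to each charge: r₁ = 0.726 m, r₂ = 0.469 m, r₃ = 2.82 m, r₄ = 2.11 m.
V = k[(6.30×10⁻⁶)/(0.726) + (9.01×10⁻⁶)/(0.469) + (3.98×10⁻⁶)/(2.82) + (7.13×10⁻⁶)/(2.11)] = 2.94×10⁵ V.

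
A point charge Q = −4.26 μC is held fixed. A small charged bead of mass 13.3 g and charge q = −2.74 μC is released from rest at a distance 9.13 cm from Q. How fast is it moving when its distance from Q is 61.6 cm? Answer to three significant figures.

12.1 m/s

Only the electrostatic force acts, so mechanical energy is conserved: ½mv² = U₁ − U₂ = kQq(1/r₁ − 1/r₂).
U₁ − U₂ = (8.99×10⁹ N·m²/C²)(-4.26×10⁻⁶ C)(-2.74×10⁻⁶ C)(1/0.0913 − 1/0.616) = 0.979 J.
v = √(2·0.979/0.0133) = 12.1 m/s.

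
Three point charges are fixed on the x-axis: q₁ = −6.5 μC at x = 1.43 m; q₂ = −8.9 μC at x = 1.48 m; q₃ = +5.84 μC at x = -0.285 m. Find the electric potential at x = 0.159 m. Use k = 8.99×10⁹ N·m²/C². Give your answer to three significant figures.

1.17×10⁴ V

Electric potential is a scalar, so the contributions from each charge add algebraically: V = Σ kqᵢ/rᵢ.
Distances from the field point to each charge: r₁ = 1.27 m, r₂ = 1.32 m, r₃ = 0.444 m.
V = k[(-6.50×10⁻⁶)/(1.27) + (-8.90×10⁻⁶)/(1.32) + (5.84×10⁻⁶)/(0.444)] = 1.17×10⁴ V.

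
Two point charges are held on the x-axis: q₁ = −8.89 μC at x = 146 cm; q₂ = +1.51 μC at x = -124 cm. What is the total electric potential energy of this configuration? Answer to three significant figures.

The work to assemble the configuration equals its total potential energy, U = Σ kqᵢqⱼ/rᵢⱼ over all pairs.
Pair separations: r₁₂ = 2.70 m.
U = (-0.0447) = -0.0447 J.

-0.0447 J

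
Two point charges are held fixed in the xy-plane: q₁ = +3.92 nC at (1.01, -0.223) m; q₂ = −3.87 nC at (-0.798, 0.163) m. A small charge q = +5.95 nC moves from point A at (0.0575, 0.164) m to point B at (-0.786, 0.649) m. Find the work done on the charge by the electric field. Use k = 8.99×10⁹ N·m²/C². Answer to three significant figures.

2.83×10⁻⁷ J

The work done by the electric force is W_field = −ΔU = −q(V_B − V_A) = q(V_A − V_B).
At A: distances to the source charges are 1.03 m, 0.856 m; V_A = Σ kqᵢ/rᵢ = -6.39 V.
At B: distances to the source charges are 2.00 m, 0.486 m; V_B = Σ kqᵢ/rᵢ = -53.9 V.
ΔV = V_B − V_A = -47.5 V.
W_field = −qΔV = −(5.95×10⁻⁹ C)(-47.5 V) = 2.83×10⁻⁷ J.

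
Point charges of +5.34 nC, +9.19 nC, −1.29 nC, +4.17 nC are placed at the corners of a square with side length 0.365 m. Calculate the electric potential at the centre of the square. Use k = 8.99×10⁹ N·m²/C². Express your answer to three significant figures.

606 V

Electric potential is a scalar, so the contributions from each charge add algebraically: V = Σ kqᵢ/rᵢ.
The distance from each corner to the centre is a√2/2 = 0.258 m.
V = k[(5.34×10⁻⁹)/(0.258) + (9.19×10⁻⁹)/(0.258) + (-1.29×10⁻⁹)/(0.258) + (4.17×10⁻⁹)/(0.258)] = 606 V.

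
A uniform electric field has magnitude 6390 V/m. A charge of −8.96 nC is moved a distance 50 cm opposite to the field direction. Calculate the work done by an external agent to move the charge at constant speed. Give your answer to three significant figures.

The potential change for a displacement 50 cm opposite to the field direction is ΔV = +Ed = 3200 V.
W_ext = qΔV = -2.86×10⁻⁵ J.

-2.86×10⁻⁵ J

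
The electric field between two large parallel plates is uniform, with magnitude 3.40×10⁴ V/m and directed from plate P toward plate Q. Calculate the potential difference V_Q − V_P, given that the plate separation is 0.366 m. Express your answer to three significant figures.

In a uniform field, potential decreases in the direction of E: ΔV = −E·d for a displacement d parallel to E.
Going from P to Q is a displacement of 0.366 m along the field, so V_Q − V_P = −Ed = -1.24×10⁴ V.

-1.24×10⁴ V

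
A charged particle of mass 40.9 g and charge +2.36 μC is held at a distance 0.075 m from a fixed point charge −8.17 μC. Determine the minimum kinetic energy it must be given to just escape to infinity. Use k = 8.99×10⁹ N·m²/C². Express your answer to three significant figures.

To just escape, total mechanical energy must reach zero at infinity: ½mv²_min + U = 0, so ½mv²_min = −U = |kQq|/r.
|U| = |kQq|/r = (8.99×10⁹ N·m²/C²)(8.17×10⁻⁶)(2.36×10⁻⁶)/(0.0750) = 2.31 J.

2.31 J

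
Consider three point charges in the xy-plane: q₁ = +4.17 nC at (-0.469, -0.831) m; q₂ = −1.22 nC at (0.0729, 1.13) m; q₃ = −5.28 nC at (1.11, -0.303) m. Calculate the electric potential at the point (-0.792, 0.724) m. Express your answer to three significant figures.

-9.83 V

Electric potential is a scalar, so the contributions from each charge add algebraically: V = Σ kqᵢ/rᵢ.
Distances from the field point to each charge: r₁ = 1.59 m, r₂ = 0.955 m, r₃ = 2.16 m.
V = k[(4.17×10⁻⁹)/(1.59) + (-1.22×10⁻⁹)/(0.955) + (-5.28×10⁻⁹)/(2.16)] = -9.83 V.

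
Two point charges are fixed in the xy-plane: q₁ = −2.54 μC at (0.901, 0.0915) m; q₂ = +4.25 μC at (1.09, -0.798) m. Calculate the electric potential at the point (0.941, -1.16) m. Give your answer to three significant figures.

Electric potential is a scalar, so the contributions from each charge add algebraically: V = Σ kqᵢ/rᵢ.
Distances from the field point to each charge: r₁ = 1.25 m, r₂ = 0.391 m.
V = k[(-2.54×10⁻⁶)/(1.25) + (4.25×10⁻⁶)/(0.391)] = 7.94×10⁴ V.

7.94×10⁴ V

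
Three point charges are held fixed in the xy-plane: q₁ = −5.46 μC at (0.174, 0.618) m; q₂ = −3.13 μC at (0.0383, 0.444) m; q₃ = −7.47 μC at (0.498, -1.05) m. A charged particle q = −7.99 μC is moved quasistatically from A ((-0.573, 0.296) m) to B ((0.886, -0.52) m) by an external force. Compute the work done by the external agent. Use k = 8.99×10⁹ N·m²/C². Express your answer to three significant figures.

0.133 J

For quasistatic motion the external work equals the change in potential energy: W_ext = qΔV = q(V_B − V_A).
At A: distances to the source charges are 0.813 m, 0.629 m, 1.72 m; V_A = Σ kqᵢ/rᵢ = -1.44×10⁵ V.
At B: distances to the source charges are 1.34 m, 1.28 m, 0.657 m; V_B = Σ kqᵢ/rᵢ = -1.61×10⁵ V.
ΔV = V_B − V_A = -1.66×10⁴ V.
W_ext = qΔV = (-7.99×10⁻⁶ C)(-1.66×10⁴ V) = 0.133 J.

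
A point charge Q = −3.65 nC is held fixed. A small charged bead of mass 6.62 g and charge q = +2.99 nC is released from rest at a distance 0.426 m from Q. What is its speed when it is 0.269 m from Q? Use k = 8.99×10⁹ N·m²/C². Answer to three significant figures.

Only the electrostatic force acts, so mechanical energy is conserved: ½mv² = U₁ − U₂ = kQq(1/r₁ − 1/r₂).
U₁ − U₂ = (8.99×10⁹ N·m²/C²)(-3.65×10⁻⁹ C)(2.99×10⁻⁹ C)(1/0.426 − 1/0.269) = 1.34×10⁻⁷ J.
v = √(2·1.34×10⁻⁷/6.62×10⁻³) = 6.37×10⁻³ m/s.

6.37×10⁻³ m/s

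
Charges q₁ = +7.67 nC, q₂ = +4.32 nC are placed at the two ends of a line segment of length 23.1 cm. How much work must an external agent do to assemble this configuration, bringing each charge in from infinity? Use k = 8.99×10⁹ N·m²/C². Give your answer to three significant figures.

The work to assemble the configuration equals its total potential energy, U = Σ kqᵢqⱼ/rᵢⱼ over all pairs.
The separation is r = 0.231 m.
U = (1.29×10⁻⁶) = 1.29×10⁻⁶ J.

1.29×10⁻⁶ J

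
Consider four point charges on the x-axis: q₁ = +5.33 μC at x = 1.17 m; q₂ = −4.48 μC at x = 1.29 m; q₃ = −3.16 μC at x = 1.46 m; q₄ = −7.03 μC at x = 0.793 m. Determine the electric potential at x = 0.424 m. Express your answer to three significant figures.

-1.81×10⁵ V

The total potential is the scalar sum of each charge's contribution, V = Σ kqᵢ/rᵢ.
Distances from the field point to each charge: r₁ = 0.746 m, r₂ = 0.866 m, r₃ = 1.04 m, r₄ = 0.369 m.
V = k[(5.33×10⁻⁶)/(0.746) + (-4.48×10⁻⁶)/(0.866) + (-3.16×10⁻⁶)/(1.04) + (-7.03×10⁻⁶)/(0.369)] = -1.81×10⁵ V.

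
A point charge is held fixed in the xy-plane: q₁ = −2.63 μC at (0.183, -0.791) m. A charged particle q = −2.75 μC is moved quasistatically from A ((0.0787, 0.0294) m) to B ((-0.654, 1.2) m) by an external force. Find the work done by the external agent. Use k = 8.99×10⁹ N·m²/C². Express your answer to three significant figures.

-0.0485 J

For quasistatic motion the external work equals the change in potential energy: W_ext = qΔV = q(V_B − V_A).
At A: distance to the source charge is 0.827 m; V_A = kq₁/r = -2.86×10⁴ V.
At B: distance to the source charge is 2.16 m; V_B = kq₁/r = -1.09×10⁴ V.
ΔV = V_B − V_A = 1.76×10⁴ V.
W_ext = qΔV = (-2.75×10⁻⁶ C)(1.76×10⁴ V) = -0.0485 J.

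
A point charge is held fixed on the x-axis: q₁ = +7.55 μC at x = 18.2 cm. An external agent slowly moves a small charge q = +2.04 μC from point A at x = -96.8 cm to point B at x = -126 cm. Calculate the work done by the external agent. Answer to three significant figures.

For quasistatic motion the external work equals the change in potential energy: W_ext = qΔV = q(V_B − V_A).
At A: distance to the source charge is 1.15 m; V_A = kq₁/r = 5.90×10⁴ V.
At B: distance to the source charge is 1.44 m; V_B = kq₁/r = 4.71×10⁴ V.
ΔV = V_B − V_A = -1.20×10⁴ V.
W_ext = qΔV = (2.04×10⁻⁶ C)(-1.20×10⁴ V) = -0.0244 J.

-0.0244 J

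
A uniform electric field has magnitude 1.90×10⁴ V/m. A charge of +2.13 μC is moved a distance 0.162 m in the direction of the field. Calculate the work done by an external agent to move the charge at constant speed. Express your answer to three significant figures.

The potential change for a displacement 0.162 m in the direction of the field is ΔV = −Ed = -3080 V.
W_ext = qΔV = -6.56×10⁻³ J.

-6.56×10⁻³ J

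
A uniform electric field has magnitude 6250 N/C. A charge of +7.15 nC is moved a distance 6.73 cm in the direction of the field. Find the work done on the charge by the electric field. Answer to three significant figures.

3.01×10⁻⁶ J

The potential change for a displacement 6.73 cm in the direction of the field is ΔV = −Ed = -421 V.
W_field = −qΔV = 3.01×10⁻⁶ J.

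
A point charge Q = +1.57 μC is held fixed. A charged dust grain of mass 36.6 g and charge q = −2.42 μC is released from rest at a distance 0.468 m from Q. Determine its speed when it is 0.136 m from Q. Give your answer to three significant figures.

3.12 m/s

Only the electrostatic force acts, so mechanical energy is conserved: ½mv² = U₁ − U₂ = kQq(1/r₁ − 1/r₂).
U₁ − U₂ = (8.99×10⁹ N·m²/C²)(1.57×10⁻⁶ C)(-2.42×10⁻⁶ C)(1/0.468 − 1/0.136) = 0.178 J.
v = √(2·0.178/0.0366) = 3.12 m/s.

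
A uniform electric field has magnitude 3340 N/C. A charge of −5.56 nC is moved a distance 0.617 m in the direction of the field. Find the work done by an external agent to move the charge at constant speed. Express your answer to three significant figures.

1.15×10⁻⁵ J

The potential change for a displacement 0.617 m in the direction of the field is ΔV = −Ed = -2060 V.
W_ext = qΔV = 1.15×10⁻⁵ J.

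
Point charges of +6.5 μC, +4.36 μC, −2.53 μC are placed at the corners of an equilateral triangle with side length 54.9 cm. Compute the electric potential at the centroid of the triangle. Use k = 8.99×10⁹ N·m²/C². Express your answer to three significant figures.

Electric potential is a scalar, so the contributions from each charge add algebraically: V = Σ kqᵢ/rᵢ.
The distance from each vertex to the centroid is a/√3 = 0.317 m.
V = k[(6.50×10⁻⁶)/(0.317) + (4.36×10⁻⁶)/(0.317) + (-2.53×10⁻⁶)/(0.317)] = 2.36×10⁵ V.

2.36×10⁵ V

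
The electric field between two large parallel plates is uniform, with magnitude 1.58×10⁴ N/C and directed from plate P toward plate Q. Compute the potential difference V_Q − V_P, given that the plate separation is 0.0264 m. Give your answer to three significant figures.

-417 V

In a uniform field, potential decreases in the direction of E: ΔV = −E·d for a displacement d parallel to E.
Going from P to Q is a displacement of 0.0264 m along the field, so V_Q − V_P = −Ed = -417 V.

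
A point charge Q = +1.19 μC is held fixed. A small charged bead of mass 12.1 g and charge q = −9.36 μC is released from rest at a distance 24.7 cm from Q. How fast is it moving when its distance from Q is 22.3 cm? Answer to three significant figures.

2.69 m/s

Only the electrostatic force acts, so mechanical energy is conserved: ½mv² = U₁ − U₂ = kQq(1/r₁ − 1/r₂).
U₁ − U₂ = (8.99×10⁹ N·m²/C²)(1.19×10⁻⁶ C)(-9.36×10⁻⁶ C)(1/0.247 − 1/0.223) = 0.0436 J.
v = √(2·0.0436/0.0121) = 2.69 m/s.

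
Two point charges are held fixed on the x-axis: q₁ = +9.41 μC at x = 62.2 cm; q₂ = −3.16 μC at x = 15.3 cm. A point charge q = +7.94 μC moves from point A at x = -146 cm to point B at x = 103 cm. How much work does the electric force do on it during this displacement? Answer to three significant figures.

-1.21 J

The work done by the electric force is W_field = −ΔU = −q(V_B − V_A) = q(V_A − V_B).
At A: distances to the source charges are 2.08 m, 1.61 m; V_A = Σ kqᵢ/rᵢ = 2.30×10⁴ V.
At B: distances to the source charges are 0.408 m, 0.877 m; V_B = Σ kqᵢ/rᵢ = 1.75×10⁵ V.
ΔV = V_B − V_A = 1.52×10⁵ V.
W_field = −qΔV = −(7.94×10⁻⁶ C)(1.52×10⁵ V) = -1.21 J.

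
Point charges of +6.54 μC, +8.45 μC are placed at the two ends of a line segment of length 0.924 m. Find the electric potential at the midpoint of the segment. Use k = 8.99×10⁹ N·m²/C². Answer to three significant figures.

2.92×10⁵ V

Electric potential is a scalar, so the contributions from each charge add algebraically: V = Σ kqᵢ/rᵢ.
Each charge is 0.462 m from the midpoint.
V = k[(6.54×10⁻⁶)/(0.462) + (8.45×10⁻⁶)/(0.462)] = 2.92×10⁵ V.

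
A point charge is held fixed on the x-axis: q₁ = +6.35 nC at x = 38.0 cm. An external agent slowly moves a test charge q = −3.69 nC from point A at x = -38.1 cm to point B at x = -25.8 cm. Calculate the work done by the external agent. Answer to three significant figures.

For quasistatic motion the external work equals the change in potential energy: W_ext = qΔV = q(V_B − V_A).
At A: distance to the source charge is 0.761 m; V_A = kq₁/r = 75.0 V.
At B: distance to the source charge is 0.638 m; V_B = kq₁/r = 89.5 V.
ΔV = V_B − V_A = 14.5 V.
W_ext = qΔV = (-3.69×10⁻⁹ C)(14.5 V) = -5.34×10⁻⁸ J.

-5.34×10⁻⁸ J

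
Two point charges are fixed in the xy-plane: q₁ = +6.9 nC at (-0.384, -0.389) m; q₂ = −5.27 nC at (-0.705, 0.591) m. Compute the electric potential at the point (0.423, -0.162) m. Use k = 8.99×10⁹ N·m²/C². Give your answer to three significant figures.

39.1 V

The total potential is the scalar sum of each charge's contribution, V = Σ kqᵢ/rᵢ.
Distances from the field point to each charge: r₁ = 0.838 m, r₂ = 1.36 m.
V = k[(6.90×10⁻⁹)/(0.838) + (-5.27×10⁻⁹)/(1.36)] = 39.1 V.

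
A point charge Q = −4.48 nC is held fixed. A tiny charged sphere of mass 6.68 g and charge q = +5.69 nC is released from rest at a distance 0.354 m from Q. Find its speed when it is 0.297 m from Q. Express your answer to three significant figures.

6.10×10⁻³ m/s

Only the electrostatic force acts, so mechanical energy is conserved: ½mv² = U₁ − U₂ = kQq(1/r₁ − 1/r₂).
U₁ − U₂ = (8.99×10⁹ N·m²/C²)(-4.48×10⁻⁹ C)(5.69×10⁻⁹ C)(1/0.354 − 1/0.297) = 1.24×10⁻⁷ J.
v = √(2·1.24×10⁻⁷/6.68×10⁻³) = 6.10×10⁻³ m/s.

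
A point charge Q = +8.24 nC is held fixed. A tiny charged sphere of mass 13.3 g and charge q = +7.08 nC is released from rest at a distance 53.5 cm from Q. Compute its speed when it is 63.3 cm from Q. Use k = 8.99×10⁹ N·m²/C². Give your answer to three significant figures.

4.78×10⁻³ m/s

Only the electrostatic force acts, so mechanical energy is conserved: ½mv² = U₁ − U₂ = kQq(1/r₁ − 1/r₂).
U₁ − U₂ = (8.99×10⁹ N·m²/C²)(8.24×10⁻⁹ C)(7.08×10⁻⁹ C)(1/0.535 − 1/0.633) = 1.52×10⁻⁷ J.
v = √(2·1.52×10⁻⁷/0.0133) = 4.78×10⁻³ m/s.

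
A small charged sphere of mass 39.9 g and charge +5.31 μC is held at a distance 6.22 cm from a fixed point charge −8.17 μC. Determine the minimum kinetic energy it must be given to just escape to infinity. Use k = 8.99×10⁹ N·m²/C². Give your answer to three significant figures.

6.27 J

To just escape, total mechanical energy must reach zero at infinity: ½mv²_min + U = 0, so ½mv²_min = −U = |kQq|/r.
|U| = |kQq|/r = (8.99×10⁹ N·m²/C²)(8.17×10⁻⁶)(5.31×10⁻⁶)/(0.0622) = 6.27 J.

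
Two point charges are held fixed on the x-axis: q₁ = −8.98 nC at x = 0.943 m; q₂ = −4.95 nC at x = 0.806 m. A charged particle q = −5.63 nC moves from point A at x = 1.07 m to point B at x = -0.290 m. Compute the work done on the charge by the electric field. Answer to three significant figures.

The work done by the electric force is W_field = −ΔU = −q(V_B − V_A) = q(V_A − V_B).
At A: distances to the source charges are 0.127 m, 0.264 m; V_A = Σ kqᵢ/rᵢ = -804 V.
At B: distances to the source charges are 1.23 m, 1.10 m; V_B = Σ kqᵢ/rᵢ = -106 V.
ΔV = V_B − V_A = 698 V.
W_field = −qΔV = −(-5.63×10⁻⁹ C)(698 V) = 3.93×10⁻⁶ J.

3.93×10⁻⁶ J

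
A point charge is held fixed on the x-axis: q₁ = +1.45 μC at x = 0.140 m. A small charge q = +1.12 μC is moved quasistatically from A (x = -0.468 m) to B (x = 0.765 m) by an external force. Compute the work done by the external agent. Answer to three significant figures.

For quasistatic motion the external work equals the change in potential energy: W_ext = qΔV = q(V_B − V_A).
At A: distance to the source charge is 0.608 m; V_A = kq₁/r = 2.14×10⁴ V.
At B: distance to the source charge is 0.625 m; V_B = kq₁/r = 2.09×10⁴ V.
ΔV = V_B − V_A = -583 V.
W_ext = qΔV = (1.12×10⁻⁶ C)(-583 V) = -6.53×10⁻⁴ J.

-6.53×10⁻⁴ J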